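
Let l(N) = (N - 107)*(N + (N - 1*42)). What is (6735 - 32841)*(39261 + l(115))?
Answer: -1064211090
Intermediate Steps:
l(N) = (-107 + N)*(-42 + 2*N) (l(N) = (-107 + N)*(N + (N - 42)) = (-107 + N)*(N + (-42 + N)) = (-107 + N)*(-42 + 2*N))
(6735 - 32841)*(39261 + l(115)) = (6735 - 32841)*(39261 + (4494 - 256*115 + 2*115²)) = -26106*(39261 + (4494 - 29440 + 2*13225)) = -26106*(39261 + (4494 - 29440 + 26450)) = -26106*(39261 + 1504) = -26106*40765 = -1064211090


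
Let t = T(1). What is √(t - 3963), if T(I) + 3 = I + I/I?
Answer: 2*I*√991 ≈ 62.96*I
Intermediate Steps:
T(I) = -2 + I (T(I) = -3 + (I + I/I) = -3 + (I + 1) = -3 + (1 + I) = -2 + I)
t = -1 (t = -2 + 1 = -1)
√(t - 3963) = √(-1 - 3963) = √(-3964) = 2*I*√991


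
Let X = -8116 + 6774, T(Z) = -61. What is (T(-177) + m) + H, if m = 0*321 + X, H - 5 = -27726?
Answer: -29124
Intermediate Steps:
X = -1342
H = -27721 (H = 5 - 27726 = -27721)
m = -1342 (m = 0*321 - 1342 = 0 - 1342 = -1342)
(T(-177) + m) + H = (-61 - 1342) - 27721 = -1403 - 27721 = -29124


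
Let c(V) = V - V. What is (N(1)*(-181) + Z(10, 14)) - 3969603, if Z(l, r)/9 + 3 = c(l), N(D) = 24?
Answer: -3973974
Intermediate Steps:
c(V) = 0
Z(l, r) = -27 (Z(l, r) = -27 + 9*0 = -27 + 0 = -27)
(N(1)*(-181) + Z(10, 14)) - 3969603 = (24*(-181) - 27) - 3969603 = (-4344 - 27) - 3969603 = -4371 - 3969603 = -3973974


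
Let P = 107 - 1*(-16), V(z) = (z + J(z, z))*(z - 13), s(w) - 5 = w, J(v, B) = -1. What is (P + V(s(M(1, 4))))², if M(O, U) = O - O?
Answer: 8281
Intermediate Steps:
M(O, U) = 0
s(w) = 5 + w
V(z) = (-1 + z)*(-13 + z) (V(z) = (z - 1)*(z - 13) = (-1 + z)*(-13 + z))
P = 123 (P = 107 + 16 = 123)
(P + V(s(M(1, 4))))² = (123 + (13 + (5 + 0)² - 14*(5 + 0)))² = (123 + (13 + 5² - 14*5))² = (123 + (13 + 25 - 70))² = (123 - 32)² = 91² = 8281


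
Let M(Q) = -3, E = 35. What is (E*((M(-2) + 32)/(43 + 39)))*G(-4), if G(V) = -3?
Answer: -3045/82 ≈ -37.134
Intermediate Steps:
(E*((M(-2) + 32)/(43 + 39)))*G(-4) = (35*((-3 + 32)/(43 + 39)))*(-3) = (35*(29/82))*(-3) = (1015/82)*(-3) = -3045/82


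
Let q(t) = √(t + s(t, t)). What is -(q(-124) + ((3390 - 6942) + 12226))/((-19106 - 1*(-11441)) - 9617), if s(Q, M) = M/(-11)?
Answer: 4337/8641 + I*√3410/95051 ≈ 0.50191 + 0.00061436*I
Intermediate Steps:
s(Q, M) = -M/11 (s(Q, M) = M*(-1/11) = -M/11)
q(t) = √110*√t/11 (q(t) = √(t - t/11) = √(10*t/11) = √110*√t/11)
-(q(-124) + ((3390 - 6942) + 12226))/((-19106 - 1*(-11441)) - 9617) = -(√110*√(-124)/11 + ((3390 - 6942) + 12226))/((-19106 - 1*(-11441)) - 9617) = -(√110*(2*I*√31)/11 + (-3552 + 12226))/((-19106 + 11441) - 9617) = -(2*I*√3410/11 + 8674)/(-7665 - 9617) = -(8674 + 2*I*√3410/11)/(-17282) = -(8674 + 2*I*√3410/11)*(-1)/17282 = -(-4337/8641 - I*√3410/95051) = 4337/8641 + I*√3410/95051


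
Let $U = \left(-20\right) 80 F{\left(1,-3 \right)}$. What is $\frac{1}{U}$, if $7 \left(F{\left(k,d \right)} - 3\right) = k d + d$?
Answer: $- \frac{7}{24000} \approx -0.00029167$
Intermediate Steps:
$F{\left(k,d \right)} = 3 + \frac{d}{7} + \frac{d k}{7}$ ($F{\left(k,d \right)} = 3 + \frac{k d + d}{7} = 3 + \frac{d k + d}{7} = 3 + \frac{d + d k}{7} = 3 + \left(\frac{d}{7} + \frac{d k}{7}\right) = 3 + \frac{d}{7} + \frac{d k}{7}$)
$U = - \frac{24000}{7}$ ($U = \left(-20\right) 80 \left(3 + \frac{1}{7} \left(-3\right) + \frac{1}{7} \left(-3\right) 1\right) = - 1600 \left(3 - \frac{3}{7} - \frac{3}{7}\right) = \left(-1600\right) \frac{15}{7} = - \frac{24000}{7} \approx -3428.6$)
$\frac{1}{U} = \frac{1}{- \frac{24000}{7}} = - \frac{7}{24000}$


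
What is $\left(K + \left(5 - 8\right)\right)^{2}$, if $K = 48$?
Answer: $2025$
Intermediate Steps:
$\left(K + \left(5 - 8\right)\right)^{2} = \left(48 + \left(5 - 8\right)\right)^{2} = \left(48 - 3\right)^{2} = 45^{2} = 2025$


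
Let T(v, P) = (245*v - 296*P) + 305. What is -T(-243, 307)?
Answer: 150102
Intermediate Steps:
T(v, P) = 305 - 296*P + 245*v (T(v, P) = (-296*P + 245*v) + 305 = 305 - 296*P + 245*v)
-T(-243, 307) = -(305 - 296*307 + 245*(-243)) = -(305 - 90872 - 59535) = -1*(-150102) = 150102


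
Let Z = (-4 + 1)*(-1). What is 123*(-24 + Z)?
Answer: -2583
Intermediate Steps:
Z = 3 (Z = -3*(-1) = 3)
123*(-24 + Z) = 123*(-24 + 3) = 123*(-21) = -2583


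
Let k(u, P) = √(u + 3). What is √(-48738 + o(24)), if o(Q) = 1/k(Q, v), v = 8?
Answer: √(-438642 + √3)/3 ≈ 220.77*I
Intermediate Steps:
k(u, P) = √(3 + u)
o(Q) = (3 + Q)^(-½) (o(Q) = 1/(√(3 + Q)) = (3 + Q)^(-½))
√(-48738 + o(24)) = √(-48738 + (3 + 24)^(-½)) = √(-48738 + 27^(-½)) = √(-48738 + √3/9)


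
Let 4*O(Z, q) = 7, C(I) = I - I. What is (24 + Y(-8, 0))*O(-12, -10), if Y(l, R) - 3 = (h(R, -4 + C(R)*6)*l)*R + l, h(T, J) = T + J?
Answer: 133/4 ≈ 33.250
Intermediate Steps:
C(I) = 0
h(T, J) = J + T
O(Z, q) = 7/4 (O(Z, q) = (1/4)*7 = 7/4)
Y(l, R) = 3 + l + R*l*(-4 + R) (Y(l, R) = 3 + ((((-4 + 0*6) + R)*l)*R + l) = 3 + ((((-4 + 0) + R)*l)*R + l) = 3 + (((-4 + R)*l)*R + l) = 3 + ((l*(-4 + R))*R + l) = 3 + (R*l*(-4 + R) + l) = 3 + (l + R*l*(-4 + R)) = 3 + l + R*l*(-4 + R))
(24 + Y(-8, 0))*O(-12, -10) = (24 + (3 - 8 + 0*(-8)*(-4 + 0)))*(7/4) = (24 + (3 - 8 + 0*(-8)*(-4)))*(7/4) = (24 + (3 - 8 + 0))*(7/4) = (24 - 5)*(7/4) = 19*(7/4) = 133/4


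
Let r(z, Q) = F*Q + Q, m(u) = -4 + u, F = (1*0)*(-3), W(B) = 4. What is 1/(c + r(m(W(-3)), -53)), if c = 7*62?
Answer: 1/381 ≈ 0.0026247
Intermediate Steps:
F = 0 (F = 0*(-3) = 0)
r(z, Q) = Q (r(z, Q) = 0*Q + Q = 0 + Q = Q)
c = 434
1/(c + r(m(W(-3)), -53)) = 1/(434 - 53) = 1/381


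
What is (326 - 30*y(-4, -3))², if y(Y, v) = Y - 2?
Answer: 256036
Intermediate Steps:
y(Y, v) = -2 + Y
(326 - 30*y(-4, -3))² = (326 - 30*(-2 - 4))² = (326 - 30*(-6))² = (326 + 180)² = 506² = 256036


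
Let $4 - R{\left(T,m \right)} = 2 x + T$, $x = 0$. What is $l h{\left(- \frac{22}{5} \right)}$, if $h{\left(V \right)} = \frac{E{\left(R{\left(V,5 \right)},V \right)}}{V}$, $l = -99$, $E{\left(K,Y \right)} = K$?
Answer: $189$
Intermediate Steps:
$R{\left(T,m \right)} = 4 - T$ ($R{\left(T,m \right)} = 4 - \left(2 \cdot 0 + T\right) = 4 - \left(0 + T\right) = 4 - T$)
$h{\left(V \right)} = \frac{4 - V}{V}$
$l h{\left(- \frac{22}{5} \right)} = - 99 \frac{4 - - \frac{22}{5}}{\left(-22\right) \frac{1}{5}} = - 99 \frac{4 - \left(-22\right) \frac{1}{5}}{\left(-22\right) \frac{1}{5}} = - 99 \frac{4 - - \frac{22}{5}}{- \frac{22}{5}} = - 99 \left(- \frac{5 \left(4 + \frac{22}{5}\right)}{22}\right) = - 99 \left(\left(- \frac{5}{22}\right) \frac{42}{5}\right) = \left(-99\right) \left(- \frac{21}{11}\right) = 189$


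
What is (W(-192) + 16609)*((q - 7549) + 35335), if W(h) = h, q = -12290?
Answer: 254397832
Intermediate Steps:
(W(-192) + 16609)*((q - 7549) + 35335) = (-192 + 16609)*((-12290 - 7549) + 35335) = 16417*(-19839 + 35335) = 16417*15496 = 254397832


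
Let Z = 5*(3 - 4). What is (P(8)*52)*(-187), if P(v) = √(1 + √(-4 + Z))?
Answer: -9724*√(1 + 3*I) ≈ -14028.0 - 10111.0*I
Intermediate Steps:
Z = -5 (Z = 5*(-1) = -5)
P(v) = √(1 + 3*I) (P(v) = √(1 + √(-4 - 5)) = √(1 + √(-9)) = √(1 + 3*I))
(P(8)*52)*(-187) = (√(1 + 3*I)*52)*(-187) = (52*√(1 + 3*I))*(-187) = -9724*√(1 + 3*I)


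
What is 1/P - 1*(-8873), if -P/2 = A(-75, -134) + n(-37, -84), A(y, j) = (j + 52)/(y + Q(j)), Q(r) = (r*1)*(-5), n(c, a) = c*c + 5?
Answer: 14506431613/1634896 ≈ 8873.0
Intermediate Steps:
n(c, a) = 5 + c**2 (n(c, a) = c**2 + 5 = 5 + c**2)
Q(r) = -5*r (Q(r) = r*(-5) = -5*r)
A(y, j) = (52 + j)/(y - 5*j) (A(y, j) = (j + 52)/(y - 5*j) = (52 + j)/(y - 5*j))
P = -1634896/595 (P = -2*((52 - 134)/(-75 - 5*(-134)) + (5 + (-37)**2)) = -2*(-82/(-75 + 670) + (5 + 1369)) = -2*(-82/595 + 1374) = -2*817448/595 = -1634896/595 ≈ -2747.7)
1/P - 1*(-8873) = 1/(-1634896/595) - 1*(-8873) = -595/1634896 + 8873 = 14506431613/1634896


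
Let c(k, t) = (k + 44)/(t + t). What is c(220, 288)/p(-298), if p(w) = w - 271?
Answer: -11/13656 ≈ -0.00080551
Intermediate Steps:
c(k, t) = (44 + k)/(2*t) (c(k, t) = (44 + k)/((2*t)) = (44 + k)*(1/(2*t)) = (44 + k)/(2*t))
p(w) = -271 + w
c(220, 288)/p(-298) = ((1/2)*(44 + 220)/288)/(-271 - 298) = ((1/2)*(1/288)*264)/(-569) = (11/24)*(-1/569) = -11/13656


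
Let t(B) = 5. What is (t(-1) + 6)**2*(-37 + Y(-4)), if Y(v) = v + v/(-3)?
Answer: -14399/3 ≈ -4799.7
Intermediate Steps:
Y(v) = 2*v/3 (Y(v) = v + v*(-1/3) = v - v/3 = 2*v/3)
(t(-1) + 6)**2*(-37 + Y(-4)) = (5 + 6)**2*(-37 + (2/3)*(-4)) = 11**2*(-37 - 8/3) = 121*(-119/3) = -14399/3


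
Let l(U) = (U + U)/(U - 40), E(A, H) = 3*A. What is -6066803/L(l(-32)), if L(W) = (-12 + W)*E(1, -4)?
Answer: 18200409/100 ≈ 1.8200e+5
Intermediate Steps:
l(U) = 2*U/(-40 + U) (l(U) = (2*U)/(-40 + U) = 2*U/(-40 + U))
L(W) = -36 + 3*W (L(W) = (-12 + W)*(3*1) = (-12 + W)*3 = -36 + 3*W)
-6066803/L(l(-32)) = -6066803/(-36 + 3*(2*(-32)/(-40 - 32))) = -6066803/(-36 + 3*(2*(-32)/(-72))) = -6066803/(-36 + 3*(2*(-32)*(-1/72))) = -6066803/(-36 + 3*(8/9)) = -6066803/(-36 + 8/3) = -6066803/(-100/3) = -6066803*(-3/100) = 18200409/100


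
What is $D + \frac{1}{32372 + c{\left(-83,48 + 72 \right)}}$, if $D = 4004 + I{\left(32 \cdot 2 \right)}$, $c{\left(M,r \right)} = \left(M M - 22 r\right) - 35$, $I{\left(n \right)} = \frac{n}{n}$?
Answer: $\frac{146526931}{36586} \approx 4005.0$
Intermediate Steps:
$I{\left(n \right)} = 1$
$c{\left(M,r \right)} = -35 + M^{2} - 22 r$ ($c{\left(M,r \right)} = \left(M^{2} - 22 r\right) - 35 = -35 + M^{2} - 22 r$)
$D = 4005$ ($D = 4004 + 1 = 4005$)
$D + \frac{1}{32372 + c{\left(-83,48 + 72 \right)}} = 4005 + \frac{1}{32372 - \left(35 - 6889 + 22 \left(48 + 72\right)\right)} = 4005 + \frac{1}{32372 - -4214} = 4005 + \frac{1}{32372 + 4214} = 4005 + \frac{1}{36586} = \frac{146526931}{36586}$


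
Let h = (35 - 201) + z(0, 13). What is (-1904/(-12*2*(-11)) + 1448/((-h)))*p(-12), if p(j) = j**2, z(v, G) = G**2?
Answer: -775968/11 ≈ -70543.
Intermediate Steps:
h = 3 (h = (35 - 201) + 13**2 = -166 + 169 = 3)
(-1904/(-12*2*(-11)) + 1448/((-h)))*p(-12) = (-1904/(-12*2*(-11)) + 1448/((-1*3)))*(-12)**2 = (-1904/((-24*(-11))) + 1448/(-3))*144 = (-1904/264 + 1448*(-1/3))*144 = (-1904*1/264 - 1448/3)*144 = (-238/33 - 1448/3)*144 = -16166/33*144 = -775968/11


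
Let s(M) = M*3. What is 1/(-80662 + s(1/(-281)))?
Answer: -281/22666025 ≈ -1.2397e-5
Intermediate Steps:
s(M) = 3*M
1/(-80662 + s(1/(-281))) = 1/(-80662 + 3/(-281)) = 1/(-80662 + 3*(-1/281)) = 1/(-80662 - 3/281) = 1/(-22666025/281) = -281/22666025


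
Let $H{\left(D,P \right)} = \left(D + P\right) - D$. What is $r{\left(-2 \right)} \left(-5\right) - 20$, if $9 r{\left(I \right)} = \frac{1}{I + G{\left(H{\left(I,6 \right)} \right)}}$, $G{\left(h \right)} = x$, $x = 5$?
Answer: $- \frac{545}{27} \approx -20.185$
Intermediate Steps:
$H{\left(D,P \right)} = P$
$G{\left(h \right)} = 5$
$r{\left(I \right)} = \frac{1}{9 \left(5 + I\right)}$ ($r{\left(I \right)} = \frac{1}{9 \left(I + 5\right)} = \frac{1}{9 \left(5 + I\right)}$)
$r{\left(-2 \right)} \left(-5\right) - 20 = \frac{1}{9 \left(5 - 2\right)} \left(-5\right) - 20 = \frac{1}{9 \cdot 3} \left(-5\right) - 20 = \frac{1}{9} \cdot \frac{1}{3} \left(-5\right) - 20 = \frac{1}{27} \left(-5\right) - 20 = - \frac{5}{27} - 20 = - \frac{545}{27}$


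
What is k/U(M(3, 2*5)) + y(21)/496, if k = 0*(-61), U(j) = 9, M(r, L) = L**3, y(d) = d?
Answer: 21/496 ≈ 0.042339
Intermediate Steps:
k = 0
k/U(M(3, 2*5)) + y(21)/496 = 0/9 + 21/496 = 0*(1/9) + 21*(1/496) = 0 + 21/496 = 21/496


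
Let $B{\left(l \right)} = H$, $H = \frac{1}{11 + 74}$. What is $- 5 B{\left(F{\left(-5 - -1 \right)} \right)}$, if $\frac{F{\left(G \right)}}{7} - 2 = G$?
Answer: $- \frac{1}{17} \approx -0.058824$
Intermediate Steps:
$F{\left(G \right)} = 14 + 7 G$
$H = \frac{1}{85} \approx 0.011765$
$B{\left(l \right)} = \frac{1}{85}$
$- 5 B{\left(F{\left(-5 - -1 \right)} \right)} = \left(-5\right) \frac{1}{85} = - \frac{1}{17}$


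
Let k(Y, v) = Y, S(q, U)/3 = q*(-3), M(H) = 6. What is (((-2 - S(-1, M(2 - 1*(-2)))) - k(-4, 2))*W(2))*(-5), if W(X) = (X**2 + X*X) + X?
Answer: 350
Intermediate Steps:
S(q, U) = -9*q (S(q, U) = 3*(q*(-3)) = 3*(-3*q) = -9*q)
W(X) = X + 2*X**2 (W(X) = (X**2 + X**2) + X = 2*X**2 + X = X + 2*X**2)
(((-2 - S(-1, M(2 - 1*(-2)))) - k(-4, 2))*W(2))*(-5) = (((-2 - (-9)*(-1)) - 1*(-4))*(2*(1 + 2*2)))*(-5) = (((-2 - 1*9) + 4)*(2*(1 + 4)))*(-5) = (((-2 - 9) + 4)*(2*5))*(-5) = ((-11 + 4)*10)*(-5) = -7*10*(-5) = -70*(-5) = 350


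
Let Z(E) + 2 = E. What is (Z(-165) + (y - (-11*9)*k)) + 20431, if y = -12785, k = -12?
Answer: 6291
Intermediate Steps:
Z(E) = -2 + E
(Z(-165) + (y - (-11*9)*k)) + 20431 = ((-2 - 165) + (-12785 - (-11*9)*(-12))) + 20431 = (-167 + (-12785 - (-99)*(-12))) + 20431 = (-167 + (-12785 - 1*1188)) + 20431 = (-167 + (-12785 - 1188)) + 20431 = (-167 - 13973) + 20431 = -14140 + 20431 = 6291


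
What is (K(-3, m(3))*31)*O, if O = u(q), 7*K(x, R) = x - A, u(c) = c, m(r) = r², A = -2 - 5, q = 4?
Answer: 496/7 ≈ 70.857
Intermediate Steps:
A = -7
K(x, R) = 1 + x/7 (K(x, R) = (x - 1*(-7))/7 = (x + 7)/7 = (7 + x)/7 = 1 + x/7)
O = 4
(K(-3, m(3))*31)*O = ((1 + (⅐)*(-3))*31)*4 = ((1 - 3/7)*31)*4 = ((4/7)*31)*4 = (124/7)*4 = 496/7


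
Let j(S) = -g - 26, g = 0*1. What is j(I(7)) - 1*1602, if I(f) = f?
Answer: -1628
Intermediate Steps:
g = 0
j(S) = -26 (j(S) = -1*0 - 26 = 0 - 26 = -26)
j(I(7)) - 1*1602 = -26 - 1*1602 = -26 - 1602 = -1628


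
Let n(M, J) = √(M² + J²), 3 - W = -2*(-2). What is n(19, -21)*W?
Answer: -√802 ≈ -28.320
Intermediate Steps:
W = -1 (W = 3 - (-2)*(-2) = 3 - 1*4 = 3 - 4 = -1)
n(M, J) = √(J² + M²)
n(19, -21)*W = √((-21)² + 19²)*(-1) = √(441 + 361)*(-1) = √802*(-1) = -√802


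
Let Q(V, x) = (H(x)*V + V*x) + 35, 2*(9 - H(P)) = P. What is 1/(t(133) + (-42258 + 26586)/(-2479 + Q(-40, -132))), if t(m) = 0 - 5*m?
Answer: -41/23347 ≈ -0.0017561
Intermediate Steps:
t(m) = -5*m
H(P) = 9 - P/2
Q(V, x) = 35 + V*x + V*(9 - x/2) (Q(V, x) = ((9 - x/2)*V + V*x) + 35 = (V*(9 - x/2) + V*x) + 35 = (V*x + V*(9 - x/2)) + 35 = 35 + V*x + V*(9 - x/2))
1/(t(133) + (-42258 + 26586)/(-2479 + Q(-40, -132))) = 1/(-5*133 + (-42258 + 26586)/(-2479 + (35 + 9*(-40) + (1/2)*(-40)*(-132)))) = 1/(-665 - 15672/(-2479 + (35 - 360 + 2640))) = 1/(-665 - 15672/(-2479 + 2315)) = 1/(-665 - 15672/(-164)) = 1/(-665 - 15672*(-1/164)) = 1/(-665 + 3918/41) = 1/(-23347/41) = -41/23347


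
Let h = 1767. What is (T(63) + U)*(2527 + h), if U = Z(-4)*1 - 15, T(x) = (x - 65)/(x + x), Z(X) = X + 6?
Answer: -3521080/63 ≈ -55890.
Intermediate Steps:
Z(X) = 6 + X
T(x) = (-65 + x)/(2*x) (T(x) = (-65 + x)/((2*x)) = (-65 + x)*(1/(2*x)) = (-65 + x)/(2*x))
U = -13 (U = (6 - 4)*1 - 15 = 2*1 - 15 = 2 - 15 = -13)
(T(63) + U)*(2527 + h) = ((1/2)*(-65 + 63)/63 - 13)*(2527 + 1767) = ((1/2)*(1/63)*(-2) - 13)*4294 = (-1/63 - 13)*4294 = -820/63*4294 = -3521080/63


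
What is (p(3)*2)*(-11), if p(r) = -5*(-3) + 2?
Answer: -374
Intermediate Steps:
p(r) = 17 (p(r) = 15 + 2 = 17)
(p(3)*2)*(-11) = (17*2)*(-11) = 34*(-11) = -374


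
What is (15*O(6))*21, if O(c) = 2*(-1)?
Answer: -630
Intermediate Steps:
O(c) = -2
(15*O(6))*21 = (15*(-2))*21 = -30*21 = -630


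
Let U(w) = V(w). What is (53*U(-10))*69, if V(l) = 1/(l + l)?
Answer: -3657/20 ≈ -182.85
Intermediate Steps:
V(l) = 1/(2*l)
U(w) = 1/(2*w)
(53*U(-10))*69 = (53*((½)/(-10)))*69 = (53*((½)*(-⅒)))*69 = (53*(-1/20))*69 = -53/20*69 = -3657/20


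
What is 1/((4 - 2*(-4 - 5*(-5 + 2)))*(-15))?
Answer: 1/270 ≈ 0.0037037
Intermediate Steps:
1/((4 - 2*(-4 - 5*(-5 + 2)))*(-15)) = 1/((4 - 2*(-4 - 5*(-3)))*(-15)) = 1/((4 - 2*(-4 + 15))*(-15)) = 1/((4 - 2*11)*(-15)) = 1/((4 - 22)*(-15)) = 1/(-18*(-15)) = 1/270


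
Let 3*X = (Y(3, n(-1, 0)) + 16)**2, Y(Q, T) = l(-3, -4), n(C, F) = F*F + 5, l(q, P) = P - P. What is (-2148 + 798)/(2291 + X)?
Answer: -4050/7129 ≈ -0.56810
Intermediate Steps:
l(q, P) = 0
n(C, F) = 5 + F**2 (n(C, F) = F**2 + 5 = 5 + F**2)
Y(Q, T) = 0
X = 256/3 (X = (0 + 16)**2/3 = (1/3)*16**2 = (1/3)*256 = 256/3 ≈ 85.333)
(-2148 + 798)/(2291 + X) = (-2148 + 798)/(2291 + 256/3) = -1350/7129/3 = -1350*3/7129 = -4050/7129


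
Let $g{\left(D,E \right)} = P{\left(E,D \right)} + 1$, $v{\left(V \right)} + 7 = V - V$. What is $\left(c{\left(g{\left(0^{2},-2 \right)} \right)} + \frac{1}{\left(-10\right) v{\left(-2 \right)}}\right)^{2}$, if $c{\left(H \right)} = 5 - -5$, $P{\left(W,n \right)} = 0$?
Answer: $\frac{491401}{4900} \approx 100.29$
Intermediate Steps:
$v{\left(V \right)} = -7$ ($v{\left(V \right)} = -7 + \left(V - V\right) = -7 + 0 = -7$)
$g{\left(D,E \right)} = 1$ ($g{\left(D,E \right)} = 0 + 1 = 1$)
$c{\left(H \right)} = 10$ ($c{\left(H \right)} = 5 + 5 = 10$)
$\left(c{\left(g{\left(0^{2},-2 \right)} \right)} + \frac{1}{\left(-10\right) v{\left(-2 \right)}}\right)^{2} = \left(10 + \frac{1}{\left(-10\right) \left(-7\right)}\right)^{2} = \left(10 + \frac{1}{70}\right)^{2} = \left(\frac{701}{70}\right)^{2} = \frac{491401}{4900}$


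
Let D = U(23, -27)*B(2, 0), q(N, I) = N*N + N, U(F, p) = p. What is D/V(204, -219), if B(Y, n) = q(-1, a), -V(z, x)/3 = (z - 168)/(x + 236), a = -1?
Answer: 0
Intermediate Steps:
q(N, I) = N + N² (q(N, I) = N² + N = N + N²)
V(z, x) = -3*(-168 + z)/(236 + x) (V(z, x) = -3*(z - 168)/(x + 236) = -3*(-168 + z)/(236 + x))
B(Y, n) = 0 (B(Y, n) = -(1 - 1) = -1*0 = 0)
D = 0 (D = -27*0 = 0)
D/V(204, -219) = 0/((3*(168 - 1*204)/(236 - 219))) = 0/((3*(168 - 204)/17)) = 0/((3*(1/17)*(-36))) = 0/(-108/17) = 0*(-17/108) = 0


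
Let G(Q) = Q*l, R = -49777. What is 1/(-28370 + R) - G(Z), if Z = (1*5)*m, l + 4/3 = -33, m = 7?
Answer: 93906644/78147 ≈ 1201.7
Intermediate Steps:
l = -103/3 (l = -4/3 - 33 = -103/3 ≈ -34.333)
Z = 35 (Z = (1*5)*7 = 5*7 = 35)
G(Q) = -103*Q/3 (G(Q) = Q*(-103/3) = -103*Q/3)
1/(-28370 + R) - G(Z) = 1/(-28370 - 49777) - (-103)*35/3 = 1/(-78147) - 1*(-3605/3) = -1/78147 + 3605/3 = 93906644/78147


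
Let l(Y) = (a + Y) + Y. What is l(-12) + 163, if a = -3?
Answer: 136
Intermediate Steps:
l(Y) = -3 + 2*Y (l(Y) = (-3 + Y) + Y = -3 + 2*Y)
l(-12) + 163 = (-3 + 2*(-12)) + 163 = (-3 - 24) + 163 = -27 + 163 = 136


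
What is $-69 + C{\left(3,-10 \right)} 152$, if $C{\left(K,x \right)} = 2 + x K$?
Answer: $-4325$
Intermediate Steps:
$C{\left(K,x \right)} = 2 + K x$
$-69 + C{\left(3,-10 \right)} 152 = -69 + \left(2 + 3 \left(-10\right)\right) 152 = -69 + \left(2 - 30\right) 152 = -69 - 4256 = -4325$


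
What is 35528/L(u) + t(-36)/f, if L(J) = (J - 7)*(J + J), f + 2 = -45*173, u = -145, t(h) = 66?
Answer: 34218407/42906370 ≈ 0.79751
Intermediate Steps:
f = -7787 (f = -2 - 45*173 = -2 - 7785 = -7787)
L(J) = 2*J*(-7 + J) (L(J) = (-7 + J)*(2*J) = 2*J*(-7 + J))
35528/L(u) + t(-36)/f = 35528/((2*(-145)*(-7 - 145))) + 66/(-7787) = 35528/((2*(-145)*(-152))) + 66*(-1/7787) = 35528/44080 - 66/7787 = 35528*(1/44080) - 66/7787 = 4441/5510 - 66/7787 = 34218407/42906370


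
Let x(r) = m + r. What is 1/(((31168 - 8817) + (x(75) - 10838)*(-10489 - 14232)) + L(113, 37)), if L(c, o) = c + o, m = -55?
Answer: 1/267454279 ≈ 3.7390e-9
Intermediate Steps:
x(r) = -55 + r
1/(((31168 - 8817) + (x(75) - 10838)*(-10489 - 14232)) + L(113, 37)) = 1/(((31168 - 8817) + ((-55 + 75) - 10838)*(-10489 - 14232)) + (113 + 37)) = 1/((22351 + (20 - 10838)*(-24721)) + 150) = 1/((22351 - 10818*(-24721)) + 150) = 1/((22351 + 267431778) + 150) = 1/(267454129 + 150) = 1/267454279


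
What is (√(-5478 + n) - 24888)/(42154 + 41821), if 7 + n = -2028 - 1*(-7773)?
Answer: -24888/83975 + 2*√65/83975 ≈ -0.29618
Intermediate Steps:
n = 5738 (n = -7 + (-2028 - 1*(-7773)) = -7 + (-2028 + 7773) = -7 + 5745 = 5738)
(√(-5478 + n) - 24888)/(42154 + 41821) = (√(-5478 + 5738) - 24888)/(42154 + 41821) = (√260 - 24888)/83975 = (2*√65 - 24888)*(1/83975) = (-24888 + 2*√65)*(1/83975) = -24888/83975 + 2*√65/83975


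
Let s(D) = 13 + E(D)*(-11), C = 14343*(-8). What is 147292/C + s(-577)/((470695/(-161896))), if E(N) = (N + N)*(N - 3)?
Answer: 1486633028540809/587058990 ≈ 2.5323e+6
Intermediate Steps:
C = -114744
E(N) = 2*N*(-3 + N) (E(N) = (2*N)*(-3 + N) = 2*N*(-3 + N))
s(D) = 13 - 22*D*(-3 + D) (s(D) = 13 + (2*D*(-3 + D))*(-11) = 13 - 22*D*(-3 + D))
147292/C + s(-577)/((470695/(-161896))) = 147292/(-114744) + (13 - 22*(-577)*(-3 - 577))/((470695/(-161896))) = 147292*(-1/114744) + (13 - 22*(-577)*(-580))/((470695*(-1/161896))) = -36823/28686 + (13 - 7362520)/(-470695/161896) = -36823/28686 - 7362507*(-161896/470695) = -36823/28686 + 51824366664/20465 = 1486633028540809/587058990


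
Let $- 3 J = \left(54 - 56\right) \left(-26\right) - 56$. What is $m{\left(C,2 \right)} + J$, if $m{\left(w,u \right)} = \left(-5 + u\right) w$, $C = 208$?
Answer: $- \frac{1868}{3} \approx -622.67$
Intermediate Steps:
$m{\left(w,u \right)} = w \left(-5 + u\right)$
$J = \frac{4}{3}$ ($J = - \frac{\left(54 - 56\right) \left(-26\right) - 56}{3} = - \frac{\left(-2\right) \left(-26\right) - 56}{3} = - \frac{52 - 56}{3} = \left(- \frac{1}{3}\right) \left(-4\right) = \frac{4}{3} \approx 1.3333$)
$m{\left(C,2 \right)} + J = 208 \left(-5 + 2\right) + \frac{4}{3} = 208 \left(-3\right) + \frac{4}{3} = -624 + \frac{4}{3} = - \frac{1868}{3}$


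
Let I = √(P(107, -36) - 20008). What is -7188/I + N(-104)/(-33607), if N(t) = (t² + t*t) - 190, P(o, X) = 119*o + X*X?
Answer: -21442/33607 + 2396*I*√5979/1993 ≈ -0.63802 + 92.959*I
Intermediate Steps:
P(o, X) = X² + 119*o (P(o, X) = 119*o + X² = X² + 119*o)
N(t) = -190 + 2*t² (N(t) = (t² + t²) - 190 = 2*t² - 190 = -190 + 2*t²)
I = I*√5979 (I = √(((-36)² + 119*107) - 20008) = √((1296 + 12733) - 20008) = √(14029 - 20008) = √(-5979) = I*√5979 ≈ 77.324*I)
-7188/I + N(-104)/(-33607) = -7188*(-I*√5979/5979) + (-190 + 2*(-104)²)/(-33607) = -(-2396)*I*√5979/1993 + (-190 + 2*10816)*(-1/33607) = 2396*I*√5979/1993 + (-190 + 21632)*(-1/33607) = 2396*I*√5979/1993 + 21442*(-1/33607) = 2396*I*√5979/1993 - 21442/33607 = -21442/33607 + 2396*I*√5979/1993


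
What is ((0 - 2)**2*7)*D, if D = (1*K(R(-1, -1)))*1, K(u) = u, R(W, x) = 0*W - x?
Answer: 28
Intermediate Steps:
R(W, x) = -x (R(W, x) = 0 - x = -x)
D = 1 (D = (1*(-1*(-1)))*1 = (1*1)*1 = 1*1 = 1)
((0 - 2)**2*7)*D = ((0 - 2)**2*7)*1 = ((-2)**2*7)*1 = (4*7)*1 = 28*1 = 28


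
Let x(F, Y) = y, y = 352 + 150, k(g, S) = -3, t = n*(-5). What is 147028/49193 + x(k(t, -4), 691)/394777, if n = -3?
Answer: 58067967642/19420264961 ≈ 2.9901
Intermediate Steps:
t = 15 (t = -3*(-5) = 15)
y = 502
x(F, Y) = 502
147028/49193 + x(k(t, -4), 691)/394777 = 147028/49193 + 502/394777 = 58067967642/19420264961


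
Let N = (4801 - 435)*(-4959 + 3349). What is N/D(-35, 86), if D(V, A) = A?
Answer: -3514630/43 ≈ -81736.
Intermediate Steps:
N = -7029260 (N = 4366*(-1610) = -7029260)
N/D(-35, 86) = -7029260/86 = -7029260*1/86 = -3514630/43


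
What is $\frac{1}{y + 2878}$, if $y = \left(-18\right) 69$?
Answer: $\frac{1}{1636} \approx 0.00061125$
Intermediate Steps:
$y = -1242$
$\frac{1}{y + 2878} = \frac{1}{-1242 + 2878} = \frac{1}{1636}$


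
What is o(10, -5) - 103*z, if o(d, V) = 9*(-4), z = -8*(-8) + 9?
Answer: -7555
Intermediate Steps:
z = 73 (z = 64 + 9 = 73)
o(d, V) = -36
o(10, -5) - 103*z = -36 - 103*73 = -36 - 7519 = -7555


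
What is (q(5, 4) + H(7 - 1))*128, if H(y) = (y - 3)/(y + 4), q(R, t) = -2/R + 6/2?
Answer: 1856/5 ≈ 371.20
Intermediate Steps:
q(R, t) = 3 - 2/R (q(R, t) = -2/R + 6*(1/2) = -2/R + 3 = 3 - 2/R)
H(y) = (-3 + y)/(4 + y)
(q(5, 4) + H(7 - 1))*128 = ((3 - 2/5) + (-3 + (7 - 1))/(4 + (7 - 1)))*128 = ((3 - 2*1/5) + (-3 + 6)/(4 + 6))*128 = ((3 - 2/5) + 3/10)*128 = (13/5 + (1/10)*3)*128 = (13/5 + 3/10)*128 = (29/10)*128 = 1856/5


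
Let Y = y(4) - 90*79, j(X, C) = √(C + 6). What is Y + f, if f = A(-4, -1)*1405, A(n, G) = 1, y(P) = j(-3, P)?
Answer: -5705 + √10 ≈ -5701.8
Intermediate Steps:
j(X, C) = √(6 + C)
y(P) = √(6 + P)
f = 1405 (f = 1*1405 = 1405)
Y = -7110 + √10 (Y = √(6 + 4) - 90*79 = √10 - 7110 = -7110 + √10 ≈ -7106.8)
Y + f = (-7110 + √10) + 1405 = -5705 + √10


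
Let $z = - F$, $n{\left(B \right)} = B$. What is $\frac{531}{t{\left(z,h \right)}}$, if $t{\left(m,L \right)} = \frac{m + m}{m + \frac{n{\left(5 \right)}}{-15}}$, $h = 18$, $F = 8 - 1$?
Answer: $\frac{1947}{7} \approx 278.14$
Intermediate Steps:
$F = 7$ ($F = 8 - 1 = 7$)
$z = -7$ ($z = \left(-1\right) 7 = -7$)
$t{\left(m,L \right)} = \frac{2 m}{- \frac{1}{3} + m}$ ($t{\left(m,L \right)} = \frac{m + m}{m + \frac{5}{-15}} = \frac{2 m}{m + 5 \left(- \frac{1}{15}\right)} = \frac{2 m}{m - \frac{1}{3}} = \frac{2 m}{- \frac{1}{3} + m}$)
$\frac{531}{t{\left(z,h \right)}} = \frac{531}{6 \left(-7\right) \frac{1}{-1 + 3 \left(-7\right)}} = \frac{531}{6 \left(-7\right) \frac{1}{-1 - 21}} = \frac{531}{6 \left(-7\right) \frac{1}{-22}} = \frac{531}{6 \left(-7\right) \left(- \frac{1}{22}\right)} = \frac{531}{\frac{21}{11}} = 531 \cdot \frac{11}{21} = \frac{1947}{7}$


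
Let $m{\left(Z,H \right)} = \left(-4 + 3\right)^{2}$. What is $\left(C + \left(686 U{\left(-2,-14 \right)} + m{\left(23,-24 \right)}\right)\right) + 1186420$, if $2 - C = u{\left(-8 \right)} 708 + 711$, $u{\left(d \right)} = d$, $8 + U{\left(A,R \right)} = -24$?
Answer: $1169424$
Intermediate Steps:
$U{\left(A,R \right)} = -32$ ($U{\left(A,R \right)} = -8 - 24 = -32$)
$m{\left(Z,H \right)} = 1$ ($m{\left(Z,H \right)} = \left(-1\right)^{2} = 1$)
$C = 4955$ ($C = 2 - \left(\left(-8\right) 708 + 711\right) = 2 - \left(-5664 + 711\right) = 2 - -4953 = 2 + 4953 = 4955$)
$\left(C + \left(686 U{\left(-2,-14 \right)} + m{\left(23,-24 \right)}\right)\right) + 1186420 = \left(4955 + \left(686 \left(-32\right) + 1\right)\right) + 1186420 = \left(4955 + \left(-21952 + 1\right)\right) + 1186420 = \left(4955 - 21951\right) + 1186420 = -16996 + 1186420 = 1169424$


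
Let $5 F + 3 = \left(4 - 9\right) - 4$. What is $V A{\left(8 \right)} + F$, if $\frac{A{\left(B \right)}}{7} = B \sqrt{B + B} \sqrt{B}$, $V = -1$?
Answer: $- \frac{12}{5} - 448 \sqrt{2} \approx -635.97$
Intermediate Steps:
$F = - \frac{12}{5}$ ($F = - \frac{3}{5} + \frac{\left(4 - 9\right) - 4}{5} = - \frac{3}{5} + \frac{-5 - 4}{5} = - \frac{3}{5} + \frac{1}{5} \left(-9\right) = - \frac{3}{5} - \frac{9}{5} = - \frac{12}{5} \approx -2.4$)
$A{\left(B \right)} = 7 \sqrt{2} B^{2}$ ($A{\left(B \right)} = 7 B \sqrt{B + B} \sqrt{B} = 7 B \sqrt{2 B} \sqrt{B} = 7 B \sqrt{2} \sqrt{B} \sqrt{B} = 7 \sqrt{2} B^{\frac{3}{2}} \sqrt{B} = 7 \sqrt{2} B^{2}$)
$V A{\left(8 \right)} + F = - 7 \sqrt{2} \cdot 8^{2} - \frac{12}{5} = - 7 \sqrt{2} \cdot 64 - \frac{12}{5} = - 448 \sqrt{2} - \frac{12}{5} = - \frac{12}{5} - 448 \sqrt{2}$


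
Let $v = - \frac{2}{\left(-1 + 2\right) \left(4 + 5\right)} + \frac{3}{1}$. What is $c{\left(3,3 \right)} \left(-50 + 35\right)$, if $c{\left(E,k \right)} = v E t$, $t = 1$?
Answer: $-125$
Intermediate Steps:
$v = \frac{25}{9}$ ($v = - \frac{2}{1 \cdot 9} + 3 \cdot 1 = - \frac{2}{9} + 3 = \frac{25}{9} \approx 2.7778$)
$c{\left(E,k \right)} = \frac{25 E}{9}$ ($c{\left(E,k \right)} = \frac{25 E}{9} \cdot 1 = \frac{25 E}{9}$)
$c{\left(3,3 \right)} \left(-50 + 35\right) = \frac{25}{9} \cdot 3 \left(-50 + 35\right) = \frac{25}{3} \left(-15\right) = -125$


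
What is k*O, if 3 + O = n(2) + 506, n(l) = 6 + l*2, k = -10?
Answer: -5130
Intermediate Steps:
n(l) = 6 + 2*l
O = 513 (O = -3 + ((6 + 2*2) + 506) = -3 + ((6 + 4) + 506) = -3 + (10 + 506) = -3 + 516 = 513)
k*O = -10*513 = -5130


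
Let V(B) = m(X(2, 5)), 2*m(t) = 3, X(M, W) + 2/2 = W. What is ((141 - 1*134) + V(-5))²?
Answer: 289/4 ≈ 72.250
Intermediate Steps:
X(M, W) = -1 + W
m(t) = 3/2 (m(t) = (½)*3 = 3/2)
V(B) = 3/2
((141 - 1*134) + V(-5))² = ((141 - 1*134) + 3/2)² = ((141 - 134) + 3/2)² = (7 + 3/2)² = (17/2)² = 289/4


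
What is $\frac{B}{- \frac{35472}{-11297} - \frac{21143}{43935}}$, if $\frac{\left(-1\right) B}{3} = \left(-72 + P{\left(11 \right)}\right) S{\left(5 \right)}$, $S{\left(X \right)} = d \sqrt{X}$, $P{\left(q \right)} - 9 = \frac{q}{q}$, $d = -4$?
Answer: $- \frac{369272269080 \sqrt{5}}{1319609849} \approx -625.73$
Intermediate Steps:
$P{\left(q \right)} = 10$ ($P{\left(q \right)} = 9 + \frac{q}{q} = 9 + 1 = 10$)
$S{\left(X \right)} = - 4 \sqrt{X}$
$B = - 744 \sqrt{5}$ ($B = - 3 \left(-72 + 10\right) \left(- 4 \sqrt{5}\right) = - 3 \left(- 62 \left(- 4 \sqrt{5}\right)\right) = - 3 \cdot 248 \sqrt{5} = - 744 \sqrt{5} \approx -1663.6$)
$\frac{B}{- \frac{35472}{-11297} - \frac{21143}{43935}} = \frac{\left(-744\right) \sqrt{5}}{- \frac{35472}{-11297} - \frac{21143}{43935}} = \frac{\left(-744\right) \sqrt{5}}{\left(-35472\right) \left(- \frac{1}{11297}\right) - \frac{21143}{43935}} = \frac{\left(-744\right) \sqrt{5}}{\frac{35472}{11297} - \frac{21143}{43935}} = \frac{\left(-744\right) \sqrt{5}}{\frac{1319609849}{496333695}} = - 744 \sqrt{5} \cdot \frac{496333695}{1319609849} = - \frac{369272269080 \sqrt{5}}{1319609849}$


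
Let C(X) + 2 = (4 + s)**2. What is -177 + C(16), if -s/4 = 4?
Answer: -35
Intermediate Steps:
s = -16 (s = -4*4 = -16)
C(X) = 142 (C(X) = -2 + (4 - 16)**2 = -2 + (-12)**2 = -2 + 144 = 142)
-177 + C(16) = -177 + 142 = -35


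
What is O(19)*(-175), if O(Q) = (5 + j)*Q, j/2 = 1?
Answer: -23275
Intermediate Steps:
j = 2 (j = 2*1 = 2)
O(Q) = 7*Q (O(Q) = (5 + 2)*Q = 7*Q)
O(19)*(-175) = (7*19)*(-175) = 133*(-175) = -23275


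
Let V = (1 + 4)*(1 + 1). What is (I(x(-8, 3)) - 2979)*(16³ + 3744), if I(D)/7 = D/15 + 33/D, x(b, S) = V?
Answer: -69413008/3 ≈ -2.3138e+7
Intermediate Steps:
V = 10 (V = 5*2 = 10)
x(b, S) = 10
I(D) = 231/D + 7*D/15 (I(D) = 7*(D/15 + 33/D) = 7*(33/D + D/15) = 231/D + 7*D/15)
(I(x(-8, 3)) - 2979)*(16³ + 3744) = ((231/10 + (7/15)*10) - 2979)*(16³ + 3744) = ((231*(⅒) + 14/3) - 2979)*(4096 + 3744) = ((231/10 + 14/3) - 2979)*7840 = (833/30 - 2979)*7840 = -88537/30*7840 = -69413008/3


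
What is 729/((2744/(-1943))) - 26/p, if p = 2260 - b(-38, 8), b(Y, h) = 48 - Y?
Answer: -1539713561/2982728 ≈ -516.21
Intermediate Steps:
p = 2174 (p = 2260 - (48 - 1*(-38)) = 2260 - (48 + 38) = 2260 - 1*86 = 2260 - 86 = 2174)
729/((2744/(-1943))) - 26/p = 729/((2744/(-1943))) - 26/2174 = 729/((2744*(-1/1943))) - 26*1/2174 = 729/(-2744/1943) - 13/1087 = 729*(-1943/2744) - 13/1087 = -1416447/2744 - 13/1087 = -1539713561/2982728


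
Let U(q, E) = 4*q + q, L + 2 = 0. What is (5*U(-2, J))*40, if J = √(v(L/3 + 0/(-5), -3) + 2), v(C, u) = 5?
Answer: -2000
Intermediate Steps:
L = -2 (L = -2 + 0 = -2)
J = √7 (J = √(5 + 2) = √7 ≈ 2.6458)
U(q, E) = 5*q
(5*U(-2, J))*40 = (5*(5*(-2)))*40 = (5*(-10))*40 = -50*40 = -2000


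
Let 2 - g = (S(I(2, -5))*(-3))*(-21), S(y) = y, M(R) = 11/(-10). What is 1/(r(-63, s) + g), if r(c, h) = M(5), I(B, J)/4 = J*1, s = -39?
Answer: 10/12609 ≈ 0.00079308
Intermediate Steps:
M(R) = -11/10 (M(R) = 11*(-⅒) = -11/10)
I(B, J) = 4*J (I(B, J) = 4*(J*1) = 4*J)
r(c, h) = -11/10
g = 1262 (g = 2 - (4*(-5))*(-3)*(-21) = 2 - (-20*(-3))*(-21) = 2 - 60*(-21) = 2 - 1*(-1260) = 2 + 1260 = 1262)
1/(r(-63, s) + g) = 1/(-11/10 + 1262) = 1/(12609/10) = 10/12609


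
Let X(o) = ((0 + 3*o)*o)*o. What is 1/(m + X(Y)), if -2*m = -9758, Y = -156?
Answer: -1/11384369 ≈ -8.7840e-8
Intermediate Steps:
m = 4879 (m = -½*(-9758) = 4879)
X(o) = 3*o³ (X(o) = ((3*o)*o)*o = (3*o²)*o = 3*o³)
1/(m + X(Y)) = 1/(4879 + 3*(-156)³) = 1/(4879 + 3*(-3796416)) = 1/(4879 - 11389248) = 1/(-11384369) = -1/11384369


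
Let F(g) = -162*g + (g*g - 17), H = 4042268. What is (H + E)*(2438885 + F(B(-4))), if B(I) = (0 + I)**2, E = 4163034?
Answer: 19992480892664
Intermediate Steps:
B(I) = I**2
F(g) = -17 + g**2 - 162*g (F(g) = -162*g + (g**2 - 17) = -162*g + (-17 + g**2) = -17 + g**2 - 162*g)
(H + E)*(2438885 + F(B(-4))) = (4042268 + 4163034)*(2438885 + (-17 + ((-4)**2)**2 - 162*(-4)**2)) = 8205302*(2438885 + (-17 + 16**2 - 162*16)) = 8205302*(2438885 + (-17 + 256 - 2592)) = 8205302*(2438885 - 2353) = 8205302*2436532 = 19992480892664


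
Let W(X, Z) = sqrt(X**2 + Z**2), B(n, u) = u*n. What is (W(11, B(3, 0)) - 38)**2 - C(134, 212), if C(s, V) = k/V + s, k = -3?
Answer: 126143/212 ≈ 595.01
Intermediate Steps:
C(s, V) = s - 3/V (C(s, V) = -3/V + s = s - 3/V)
B(n, u) = n*u
(W(11, B(3, 0)) - 38)**2 - C(134, 212) = (sqrt(11**2 + (3*0)**2) - 38)**2 - (134 - 3/212) = (sqrt(121 + 0**2) - 38)**2 - (134 - 3*1/212) = (sqrt(121 + 0) - 38)**2 - (134 - 3/212) = (sqrt(121) - 38)**2 - 1*28405/212 = (11 - 38)**2 - 28405/212 = (-27)**2 - 28405/212 = 729 - 28405/212 = 126143/212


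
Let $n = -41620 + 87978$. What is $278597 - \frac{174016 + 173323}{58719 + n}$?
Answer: $\frac{29273789630}{105077} \approx 2.7859 \cdot 10^{5}$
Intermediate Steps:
$n = 46358$
$278597 - \frac{174016 + 173323}{58719 + n} = 278597 - \frac{174016 + 173323}{58719 + 46358} = 278597 - \frac{347339}{105077} = \frac{29273789630}{105077}$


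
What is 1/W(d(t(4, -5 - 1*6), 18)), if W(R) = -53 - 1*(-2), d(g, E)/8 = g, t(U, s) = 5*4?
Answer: -1/51 ≈ -0.019608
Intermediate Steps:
t(U, s) = 20
d(g, E) = 8*g
W(R) = -51 (W(R) = -53 + 2 = -51)
1/W(d(t(4, -5 - 1*6), 18)) = 1/(-51) = -1/51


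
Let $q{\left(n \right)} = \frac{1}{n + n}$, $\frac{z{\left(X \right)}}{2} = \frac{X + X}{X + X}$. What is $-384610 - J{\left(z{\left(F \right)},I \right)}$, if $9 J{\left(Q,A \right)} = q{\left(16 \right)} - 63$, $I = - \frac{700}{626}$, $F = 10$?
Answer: $- \frac{110765665}{288} \approx -3.846 \cdot 10^{5}$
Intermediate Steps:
$z{\left(X \right)} = 2$ ($z{\left(X \right)} = 2 \frac{X + X}{X + X} = 2 \frac{2 X}{2 X} = 2 \cdot 2 X \frac{1}{2 X} = 2 \cdot 1 = 2$)
$q{\left(n \right)} = \frac{1}{2 n}$
$I = - \frac{350}{313}$ ($I = \left(-700\right) \frac{1}{626} = - \frac{350}{313} \approx -1.1182$)
$J{\left(Q,A \right)} = - \frac{2015}{288}$ ($J{\left(Q,A \right)} = \frac{\frac{1}{2 \cdot 16} - 63}{9} = \frac{\frac{1}{2} \cdot \frac{1}{16} - 63}{9} = \frac{\frac{1}{32} - 63}{9} = \frac{1}{9} \left(- \frac{2015}{32}\right) = - \frac{2015}{288}$)
$-384610 - J{\left(z{\left(F \right)},I \right)} = -384610 - - \frac{2015}{288} = -384610 + \frac{2015}{288} = - \frac{110765665}{288}$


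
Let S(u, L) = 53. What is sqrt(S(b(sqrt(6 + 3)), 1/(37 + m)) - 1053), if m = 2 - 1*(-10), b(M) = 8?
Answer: 10*I*sqrt(10) ≈ 31.623*I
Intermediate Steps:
m = 12 (m = 2 + 10 = 12)
sqrt(S(b(sqrt(6 + 3)), 1/(37 + m)) - 1053) = sqrt(53 - 1053) = sqrt(-1000) = 10*I*sqrt(10)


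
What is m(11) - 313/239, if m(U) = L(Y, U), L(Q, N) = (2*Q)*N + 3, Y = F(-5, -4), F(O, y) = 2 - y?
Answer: 31952/239 ≈ 133.69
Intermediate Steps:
Y = 6 (Y = 2 - 1*(-4) = 2 + 4 = 6)
L(Q, N) = 3 + 2*N*Q (L(Q, N) = 2*N*Q + 3 = 3 + 2*N*Q)
m(U) = 3 + 12*U (m(U) = 3 + 2*U*6 = 3 + 12*U)
m(11) - 313/239 = (3 + 12*11) - 313/239 = (3 + 132) - 313/239 = 135 - 1*313/239 = 135 - 313/239 = 31952/239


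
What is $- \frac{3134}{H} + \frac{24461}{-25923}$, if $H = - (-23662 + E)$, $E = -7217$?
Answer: $- \frac{278857967}{266825439} \approx -1.0451$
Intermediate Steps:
$H = 30879$ ($H = - (-23662 - 7217) = \left(-1\right) \left(-30879\right) = 30879$)
$- \frac{3134}{H} + \frac{24461}{-25923} = - \frac{3134}{30879} + \frac{24461}{-25923} = \left(-3134\right) \frac{1}{30879} + 24461 \left(- \frac{1}{25923}\right) = - \frac{3134}{30879} - \frac{24461}{25923} = - \frac{278857967}{266825439}$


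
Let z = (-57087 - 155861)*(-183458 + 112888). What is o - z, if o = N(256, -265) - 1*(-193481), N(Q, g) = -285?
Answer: -15027547164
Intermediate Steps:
z = 15027740360 (z = -212948*(-70570) = 15027740360)
o = 193196 (o = -285 - 1*(-193481) = -285 + 193481 = 193196)
o - z = 193196 - 1*15027740360 = 193196 - 15027740360 = -15027547164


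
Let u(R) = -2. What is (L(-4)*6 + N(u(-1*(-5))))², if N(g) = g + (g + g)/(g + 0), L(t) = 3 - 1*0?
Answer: 324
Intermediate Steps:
L(t) = 3 (L(t) = 3 + 0 = 3)
N(g) = 2 + g (N(g) = g + (2*g)/g = g + 2 = 2 + g)
(L(-4)*6 + N(u(-1*(-5))))² = (3*6 + (2 - 2))² = (18 + 0)² = 18² = 324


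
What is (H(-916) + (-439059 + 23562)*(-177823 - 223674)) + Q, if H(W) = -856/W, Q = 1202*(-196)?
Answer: 38201909022707/229 ≈ 1.6682e+11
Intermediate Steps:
Q = -235592
(H(-916) + (-439059 + 23562)*(-177823 - 223674)) + Q = (-856/(-916) + (-439059 + 23562)*(-177823 - 223674)) - 235592 = (-856*(-1/916) - 415497*(-401497)) - 235592 = (214/229 + 166820799009) - 235592 = 38201962973275/229 - 235592 = 38201909022707/229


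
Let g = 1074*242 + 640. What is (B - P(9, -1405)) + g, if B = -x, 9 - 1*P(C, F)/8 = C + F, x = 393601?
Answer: -144293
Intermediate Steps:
P(C, F) = 72 - 8*C - 8*F (P(C, F) = 72 - 8*(C + F) = 72 + (-8*C - 8*F) = 72 - 8*C - 8*F)
B = -393601 (B = -1*393601 = -393601)
g = 260548 (g = 259908 + 640 = 260548)
(B - P(9, -1405)) + g = (-393601 - (72 - 8*9 - 8*(-1405))) + 260548 = (-393601 - (72 - 72 + 11240)) + 260548 = (-393601 - 1*11240) + 260548 = (-393601 - 11240) + 260548 = -404841 + 260548 = -144293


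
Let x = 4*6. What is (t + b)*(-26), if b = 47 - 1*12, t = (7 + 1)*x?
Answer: -5902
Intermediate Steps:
x = 24
t = 192 (t = (7 + 1)*24 = 8*24 = 192)
b = 35 (b = 47 - 12 = 35)
(t + b)*(-26) = (192 + 35)*(-26) = 227*(-26) = -5902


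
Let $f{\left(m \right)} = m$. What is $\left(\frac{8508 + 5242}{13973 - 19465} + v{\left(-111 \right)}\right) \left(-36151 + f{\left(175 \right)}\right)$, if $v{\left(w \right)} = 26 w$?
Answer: $\frac{142677776028}{1373} \approx 1.0392 \cdot 10^{8}$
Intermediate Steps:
$\left(\frac{8508 + 5242}{13973 - 19465} + v{\left(-111 \right)}\right) \left(-36151 + f{\left(175 \right)}\right) = \left(\frac{8508 + 5242}{13973 - 19465} + 26 \left(-111\right)\right) \left(-36151 + 175\right) = \left(\frac{13750}{-5492} - 2886\right) \left(-35976\right) = \left(13750 \left(- \frac{1}{5492}\right) - 2886\right) \left(-35976\right) = \left(- \frac{6875}{2746} - 2886\right) \left(-35976\right) = \left(- \frac{7931831}{2746}\right) \left(-35976\right) = \frac{142677776028}{1373}$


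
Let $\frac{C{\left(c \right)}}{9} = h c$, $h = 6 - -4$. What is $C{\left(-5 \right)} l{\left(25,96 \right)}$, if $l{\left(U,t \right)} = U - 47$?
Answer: $9900$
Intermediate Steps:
$h = 10$ ($h = 6 + 4 = 10$)
$l{\left(U,t \right)} = -47 + U$
$C{\left(c \right)} = 90 c$ ($C{\left(c \right)} = 9 \cdot 10 c = 90 c$)
$C{\left(-5 \right)} l{\left(25,96 \right)} = 90 \left(-5\right) \left(-47 + 25\right) = \left(-450\right) \left(-22\right) = 9900$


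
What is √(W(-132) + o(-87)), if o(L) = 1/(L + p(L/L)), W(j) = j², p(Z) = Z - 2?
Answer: √33732842/44 ≈ 132.00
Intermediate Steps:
p(Z) = -2 + Z
o(L) = 1/(-1 + L) (o(L) = 1/(L + (-2 + L/L)) = 1/(L + (-2 + 1)) = 1/(L - 1) = 1/(-1 + L))
√(W(-132) + o(-87)) = √((-132)² + 1/(-1 - 87)) = √(17424 + 1/(-88)) = √(17424 - 1/88) = √(1533311/88) = √33732842/44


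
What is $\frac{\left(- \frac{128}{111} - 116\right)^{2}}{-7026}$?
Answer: $- \frac{84552008}{43283673} \approx -1.9534$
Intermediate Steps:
$\frac{\left(- \frac{128}{111} - 116\right)^{2}}{-7026} = \left(\left(-128\right) \frac{1}{111} - 116\right)^{2} \left(- \frac{1}{7026}\right) = \left(- \frac{128}{111} - 116\right)^{2} \left(- \frac{1}{7026}\right) = \left(- \frac{13004}{111}\right)^{2} \left(- \frac{1}{7026}\right) = \frac{169104016}{12321} \left(- \frac{1}{7026}\right) = - \frac{84552008}{43283673}$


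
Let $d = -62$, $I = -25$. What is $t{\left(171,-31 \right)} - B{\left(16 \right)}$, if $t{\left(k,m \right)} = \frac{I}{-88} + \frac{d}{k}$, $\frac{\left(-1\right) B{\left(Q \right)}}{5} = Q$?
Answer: $\frac{1202659}{15048} \approx 79.922$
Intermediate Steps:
$B{\left(Q \right)} = - 5 Q$
$t{\left(k,m \right)} = \frac{25}{88} - \frac{62}{k}$ ($t{\left(k,m \right)} = - \frac{25}{-88} - \frac{62}{k} = \left(-25\right) \left(- \frac{1}{88}\right) - \frac{62}{k} = \frac{25}{88} - \frac{62}{k}$)
$t{\left(171,-31 \right)} - B{\left(16 \right)} = \left(\frac{25}{88} - \frac{62}{171}\right) - \left(-5\right) 16 = \left(\frac{25}{88} - \frac{62}{171}\right) - -80 = \left(\frac{25}{88} - \frac{62}{171}\right) + 80 = - \frac{1181}{15048} + 80 = \frac{1202659}{15048}$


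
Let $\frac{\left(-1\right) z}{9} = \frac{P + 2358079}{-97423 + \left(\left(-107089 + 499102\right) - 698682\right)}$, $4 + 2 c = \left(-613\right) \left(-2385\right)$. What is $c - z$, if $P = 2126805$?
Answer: $\frac{147675545045}{202046} \approx 7.309 \cdot 10^{5}$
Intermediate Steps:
$c = \frac{1462001}{2}$ ($c = -2 + \frac{\left(-613\right) \left(-2385\right)}{2} = -2 + \frac{1}{2} \cdot 1462005 = -2 + \frac{1462005}{2} = \frac{1462001}{2} \approx 7.31 \cdot 10^{5}$)
$z = \frac{10090989}{101023}$ ($z = - 9 \frac{2126805 + 2358079}{-97423 + \left(\left(-107089 + 499102\right) - 698682\right)} = - 9 \frac{4484884}{-97423 + \left(392013 - 698682\right)} = - 9 \frac{4484884}{-97423 - 306669} = - 9 \frac{4484884}{-404092} = - 9 \cdot 4484884 \left(- \frac{1}{404092}\right) = \left(-9\right) \left(- \frac{1121221}{101023}\right) = \frac{10090989}{101023} \approx 99.888$)
$c - z = \frac{1462001}{2} - \frac{10090989}{101023} = \frac{147675545045}{202046}$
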